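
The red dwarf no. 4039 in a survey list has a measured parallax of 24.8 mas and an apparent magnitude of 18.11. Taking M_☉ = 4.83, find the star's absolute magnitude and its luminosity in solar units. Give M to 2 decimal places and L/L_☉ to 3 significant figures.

d = 1/p = 1000/24.8 mas = 40.32 pc
M = m − 5 log₁₀ d + 5 = 18.11 − 5·1.6055 + 5 = 15.082
M − M_☉ = 15.082 − 4.83 = 10.252
L/L_☉ = 10^(−0.4 × 10.252) = 7.927×10^-5

M ≈ 15.08; L/L_☉ ≈ 7.93×10^-5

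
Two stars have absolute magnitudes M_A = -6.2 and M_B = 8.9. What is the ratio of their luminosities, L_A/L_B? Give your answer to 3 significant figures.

ΔM = M_A − M_B = -15.1
L_A/L_B = 10^(−0.4 ΔM) = 10^6.040 = 1.096×10^6

L_A/L_B ≈ 1.10×10^6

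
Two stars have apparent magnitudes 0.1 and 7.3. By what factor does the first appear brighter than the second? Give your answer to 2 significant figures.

Δm = 0.1 − (7.3) = -7.2
Flux ratio = 10^(−0.4 Δm) = 10^(−0.4 × -7.2) = 10^2.880 = 758.6

760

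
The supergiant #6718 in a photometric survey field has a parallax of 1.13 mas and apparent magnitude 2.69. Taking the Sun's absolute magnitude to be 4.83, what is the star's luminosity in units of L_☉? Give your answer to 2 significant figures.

L/L_☉ ≈ 56000

d = 1/p = 1000/1.13 mas = 885.0 pc
M = m − 5 log₁₀ d + 5 = 2.69 − 5·2.9469 + 5 = -7.045
M − M_☉ = -7.045 − 4.83 = -11.875
L/L_☉ = 10^(−0.4 × -11.875) = 56210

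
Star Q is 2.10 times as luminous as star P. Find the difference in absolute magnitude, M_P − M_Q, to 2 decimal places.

Pogson: ΔM = −2.5 log₁₀(ratio) = −2.5 log₁₀(2.10) = −2.5 × 0.3222 = -0.806
Star Q is brighter so has the smaller magnitude: M_P − M_Q is positive.

M_P − M_Q ≈ 0.81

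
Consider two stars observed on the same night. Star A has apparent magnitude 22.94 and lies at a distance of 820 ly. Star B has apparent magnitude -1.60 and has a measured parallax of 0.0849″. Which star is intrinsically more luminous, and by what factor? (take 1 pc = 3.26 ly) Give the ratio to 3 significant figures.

Star B is more luminous, by a factor of 1.44×10^7.

Star A: d = 820 ly / 3.26 = 251.5 pc
Star A: M = m − 5 log₁₀ d + 5 = 22.94 − 5·2.4006 + 5 = 15.937
Star B: d = 1/p = 1/0.0849″ = 11.78 pc
Star B: M = m − 5 log₁₀ d + 5 = -1.60 − 5·1.0711 + 5 = -1.955
ΔM = M_A − M_B = 15.937 − (-1.955) = 17.892; smaller M is more luminous → Star B.
L ratio = 10^(0.4 |ΔM|) = 10^7.157 = 1.435×10^7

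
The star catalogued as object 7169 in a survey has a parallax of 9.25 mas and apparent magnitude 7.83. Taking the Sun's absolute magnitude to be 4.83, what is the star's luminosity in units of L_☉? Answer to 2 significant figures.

d = 1/p = 1000/9.25 mas = 108.1 pc
M = m − 5 log₁₀ d + 5 = 7.83 − 5·2.0339 + 5 = 2.661
M − M_☉ = 2.661 − 4.83 = -2.169
L/L_☉ = 10^(−0.4 × -2.169) = 7.374

L/L_☉ ≈ 7.4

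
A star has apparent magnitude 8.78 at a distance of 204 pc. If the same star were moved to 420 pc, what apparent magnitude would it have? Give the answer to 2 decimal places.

m ≈ 10.35

Flux ∝ 1/d², so Δm = 5 log₁₀(d₂/d₁) = 5 log₁₀(420/204) = 1.568
m₂ = m₁ + Δm = 8.78 + (1.568) = 10.348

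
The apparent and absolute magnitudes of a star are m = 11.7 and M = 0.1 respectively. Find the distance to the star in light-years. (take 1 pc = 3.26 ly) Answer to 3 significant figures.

Distance modulus: m − M = 11.7 − (0.1) = 11.600
m − M = 5 log₁₀ d − 5
log₁₀ d = (m − M)/5 + 1 = 3.3200
d = 10^3.3200 = 2089 pc
= 6811 ly

d ≈ 6810 ly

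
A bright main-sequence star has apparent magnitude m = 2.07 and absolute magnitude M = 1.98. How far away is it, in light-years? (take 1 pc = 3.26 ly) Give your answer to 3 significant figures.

Distance modulus: m − M = 2.07 − (1.98) = 0.090
m − M = 5 log₁₀ d − 5
log₁₀ d = (m − M)/5 + 1 = 1.0180
d = 10^1.0180 = 10.42 pc
= 33.98 ly

d ≈ 34.0 ly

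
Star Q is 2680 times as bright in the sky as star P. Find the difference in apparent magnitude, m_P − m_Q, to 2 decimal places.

m_P − m_Q ≈ 8.57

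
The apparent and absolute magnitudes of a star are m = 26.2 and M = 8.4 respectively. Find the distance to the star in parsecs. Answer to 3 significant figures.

μ = m − M = 17.800
m − M = 5 log₁₀ d − 5
log₁₀ d = (m − M)/5 + 1 = 4.5600
d = 10^4.5600 = 36310 pc

d ≈ 36300 pc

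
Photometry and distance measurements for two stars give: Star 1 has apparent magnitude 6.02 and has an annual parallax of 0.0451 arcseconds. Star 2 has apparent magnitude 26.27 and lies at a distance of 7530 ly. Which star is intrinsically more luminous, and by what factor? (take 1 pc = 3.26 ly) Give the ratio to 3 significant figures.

Star 1 is more luminous, by a factor of 11600.

Star 1: d = 1/p = 1/0.0451″ = 22.17 pc
Star 1: M = m − 5 log₁₀ d + 5 = 6.02 − 5·1.3458 + 5 = 4.291
Star 2: d = 7530 ly / 3.26 = 2310 pc
Star 2: M = m − 5 log₁₀ d + 5 = 26.27 − 5·3.3636 + 5 = 14.452
ΔM = M_1 − M_2 = 4.291 − (14.452) = -10.161; smaller M is more luminous → Star 1.
L ratio = 10^(0.4 |ΔM|) = 10^4.064 = 11600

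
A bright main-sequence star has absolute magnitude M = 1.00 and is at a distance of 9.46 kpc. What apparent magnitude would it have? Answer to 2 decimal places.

d = 9.46 kpc = 9460 pc
m = M + 5 log₁₀ d − 5 = 1.00 + 5·3.9759 − 5 = 15.879

m ≈ 15.88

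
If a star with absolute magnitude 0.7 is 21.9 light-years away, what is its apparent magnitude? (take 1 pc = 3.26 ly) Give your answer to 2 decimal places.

d = 21.9 ly / 3.26 = 6.718 pc
m = M + 5 log₁₀ d − 5 = 0.7 + 5·0.8272 − 5 = -0.164

m ≈ -0.16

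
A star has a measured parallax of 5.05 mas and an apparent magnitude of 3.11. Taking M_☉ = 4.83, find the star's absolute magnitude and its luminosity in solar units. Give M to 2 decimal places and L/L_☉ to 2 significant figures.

d = 1/p = 1000/5.05 mas = 198.0 pc
M = m − 5 log₁₀ d + 5 = 3.11 − 5·2.2967 + 5 = -3.374
M − M_☉ = -3.374 − 4.83 = -8.204
L/L_☉ = 10^(−0.4 × -8.204) = 1912

M ≈ -3.37; L/L_☉ ≈ 1900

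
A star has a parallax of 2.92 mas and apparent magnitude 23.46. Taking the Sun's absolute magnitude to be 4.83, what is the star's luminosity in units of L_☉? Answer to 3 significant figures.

d = 1/p = 1000/2.92 mas = 342.5 pc
M = m − 5 log₁₀ d + 5 = 23.46 − 5·2.5346 + 5 = 15.787
M − M_☉ = 15.787 − 4.83 = 10.957
L/L_☉ = 10^(−0.4 × 10.957) = 4.142×10^-5

L/L_☉ ≈ 4.14×10^-5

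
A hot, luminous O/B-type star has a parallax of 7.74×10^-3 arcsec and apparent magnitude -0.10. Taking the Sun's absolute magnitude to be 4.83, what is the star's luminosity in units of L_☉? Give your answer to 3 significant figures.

L/L_☉ ≈ 15700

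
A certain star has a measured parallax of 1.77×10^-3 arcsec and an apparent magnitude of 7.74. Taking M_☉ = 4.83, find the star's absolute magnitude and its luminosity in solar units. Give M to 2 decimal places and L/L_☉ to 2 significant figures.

M ≈ -1.02; L/L_☉ ≈ 220

d = 1/p = 1/1.77×10^-3″ = 565.0 pc
M = m − 5 log₁₀ d + 5 = 7.74 − 5·2.7520 + 5 = -1.020
M − M_☉ = -1.020 − 4.83 = -5.850
L/L_☉ = 10^(−0.4 × -5.850) = 218.8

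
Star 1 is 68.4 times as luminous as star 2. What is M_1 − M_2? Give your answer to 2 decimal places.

M_1 − M_2 ≈ -4.59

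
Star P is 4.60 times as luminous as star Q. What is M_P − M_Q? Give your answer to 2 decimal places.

M_P − M_Q ≈ -1.66

Pogson: ΔM = −2.5 log₁₀(ratio) = −2.5 log₁₀(4.60) = −2.5 × 0.6628 = -1.657
Star P is brighter, so it has the smaller magnitude: the difference is negative.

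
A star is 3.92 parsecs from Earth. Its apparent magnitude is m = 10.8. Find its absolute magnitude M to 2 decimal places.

5 log₁₀(d/10 pc) = 5 log₁₀(3.920) − 5 = -2.034
M = m − 5 log₁₀(d/10) = 10.8 + 2.034 = 12.834

M ≈ 12.83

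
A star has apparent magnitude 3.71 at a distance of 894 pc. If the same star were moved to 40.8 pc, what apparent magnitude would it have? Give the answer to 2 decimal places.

m ≈ -2.99

Flux ∝ 1/d², so Δm = 5 log₁₀(d₂/d₁) = 5 log₁₀(40.8/894) = -6.703
m₂ = m₁ + Δm = 3.71 + (-6.703) = -2.993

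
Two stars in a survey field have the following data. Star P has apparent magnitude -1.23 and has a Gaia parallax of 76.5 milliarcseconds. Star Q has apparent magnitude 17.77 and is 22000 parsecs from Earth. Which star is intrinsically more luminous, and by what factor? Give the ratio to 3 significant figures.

Star P: p = 76.5 mas = 0.0765″ → d = 1/p = 13.07 pc
Star P: M = m − 5 log₁₀ d + 5 = -1.23 − 5·1.1163 + 5 = -1.812
Star Q: M = m − 5 log₁₀ d + 5 = 17.77 − 5·4.3424 + 5 = 1.058
ΔM = M_P − M_Q = -1.812 − (1.058) = -2.870; smaller M is more luminous → Star P.
L ratio = 10^(0.4 |ΔM|) = 10^1.148 = 14.06

Star P is more luminous, by a factor of 14.1.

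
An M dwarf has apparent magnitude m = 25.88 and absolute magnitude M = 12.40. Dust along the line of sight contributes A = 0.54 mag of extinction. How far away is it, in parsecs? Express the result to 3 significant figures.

m − M = 5 log₁₀(d/10 pc) + A  ⇒  25.88 − (12.40) − 0.54 = 5 log₁₀(d/10)
12.940 = 5 log₁₀(d/10)
log₁₀ d = (m − M − A)/5 + 1 = 3.5880
d = 10^3.5880 = 3873 pc

d ≈ 3870 pc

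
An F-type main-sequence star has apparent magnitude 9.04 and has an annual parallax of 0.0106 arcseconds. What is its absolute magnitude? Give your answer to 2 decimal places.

M ≈ 4.17

d = 1/p = 1/0.0106″ = 94.34 pc
5 log₁₀(d/10 pc) = 5 log₁₀(94.34) − 5 = 4.873
M = m − 5 log₁₀(d/10) = 9.04 − 4.873 = 4.167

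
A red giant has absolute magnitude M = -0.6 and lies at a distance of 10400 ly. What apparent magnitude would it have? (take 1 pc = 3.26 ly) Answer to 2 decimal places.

m ≈ 11.92

d = 10400 ly / 3.26 = 3190 pc
m = M + 5 log₁₀ d − 5 = -0.6 + 5·3.5038 − 5 = 11.919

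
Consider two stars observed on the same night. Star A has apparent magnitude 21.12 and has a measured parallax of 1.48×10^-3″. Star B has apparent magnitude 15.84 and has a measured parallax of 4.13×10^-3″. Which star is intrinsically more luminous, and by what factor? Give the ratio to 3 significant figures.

Star B is more luminous, by a factor of 16.6.

Star A: d = 1/p = 1/1.48×10^-3″ = 675.7 pc
Star A: M = m − 5 log₁₀ d + 5 = 21.12 − 5·2.8297 + 5 = 11.971
Star B: d = 1/p = 1/4.13×10^-3″ = 242.1 pc
Star B: M = m − 5 log₁₀ d + 5 = 15.84 − 5·2.3840 + 5 = 8.920
ΔM = M_A − M_B = 11.971 − (8.920) = 3.052; smaller M is more luminous → Star B.
L ratio = 10^(0.4 |ΔM|) = 10^1.221 = 16.62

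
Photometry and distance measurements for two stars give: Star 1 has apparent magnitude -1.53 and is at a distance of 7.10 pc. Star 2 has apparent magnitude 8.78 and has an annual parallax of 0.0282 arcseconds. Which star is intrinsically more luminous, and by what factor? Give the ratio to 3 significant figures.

Star 1 is more luminous, by a factor of 533.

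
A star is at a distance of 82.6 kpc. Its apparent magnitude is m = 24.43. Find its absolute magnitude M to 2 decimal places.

d = 82.6 kpc = 82600 pc
5 log₁₀(d/10 pc) = 5 log₁₀(82600) − 5 = 19.585
M = m − 5 log₁₀(d/10) = 24.43 − 19.585 = 4.845

M ≈ 4.85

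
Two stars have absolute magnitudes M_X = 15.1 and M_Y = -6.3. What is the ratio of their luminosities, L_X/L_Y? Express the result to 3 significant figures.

L_X/L_Y ≈ 2.75×10^-9

ΔM = M_X − M_Y = 21.4
L_X/L_Y = 10^(−0.4 ΔM) = 10^-8.560 = 2.754×10^-9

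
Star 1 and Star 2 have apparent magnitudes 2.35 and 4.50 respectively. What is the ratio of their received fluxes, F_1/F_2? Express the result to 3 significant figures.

F_1/F_2 ≈ 7.24

Magnitude difference = -2.15
Flux ratio = 10^(−0.4 Δm) = 10^(−0.4 × -2.15) = 10^0.860 = 7.244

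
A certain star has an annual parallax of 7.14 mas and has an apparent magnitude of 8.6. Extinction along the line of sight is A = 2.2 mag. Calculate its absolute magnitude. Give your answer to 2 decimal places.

p = 7.14 mas = 7.14×10^-3″ → d = 1/p = 140.1 pc
5 log₁₀(d/10 pc) = 5 log₁₀(140.1) − 5 = 5.732
M = m − 5 log₁₀(d/10) − A = 8.6 − 5.732 − 2.2 = 0.668

M ≈ 0.67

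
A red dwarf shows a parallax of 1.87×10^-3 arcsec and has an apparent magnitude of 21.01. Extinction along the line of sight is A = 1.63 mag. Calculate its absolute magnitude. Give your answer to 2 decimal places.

M ≈ 10.74

d = 1/p = 1/1.87×10^-3″ = 534.8 pc
5 log₁₀(d/10 pc) = 5 log₁₀(534.8) − 5 = 8.641
M = m − 5 log₁₀(d/10) − A = 21.01 − 8.641 − 1.63 = 10.739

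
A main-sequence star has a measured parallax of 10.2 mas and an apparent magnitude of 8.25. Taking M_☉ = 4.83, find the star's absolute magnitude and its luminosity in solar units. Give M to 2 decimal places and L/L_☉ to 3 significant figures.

d = 1/p = 1000/10.2 mas = 98.04 pc
M = m − 5 log₁₀ d + 5 = 8.25 − 5·1.9914 + 5 = 3.293
M − M_☉ = 3.293 − 4.83 = -1.537
L/L_☉ = 10^(−0.4 × -1.537) = 4.119

M ≈ 3.29; L/L_☉ ≈ 4.12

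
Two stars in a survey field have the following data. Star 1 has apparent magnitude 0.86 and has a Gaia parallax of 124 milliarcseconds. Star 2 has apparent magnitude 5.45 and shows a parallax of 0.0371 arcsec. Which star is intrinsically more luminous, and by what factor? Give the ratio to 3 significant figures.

Star 1: p = 124 mas = 0.124″ → d = 1/p = 8.065 pc
Star 1: M = m − 5 log₁₀ d + 5 = 0.86 − 5·0.9066 + 5 = 1.327
Star 2: d = 1/p = 1/0.0371″ = 26.95 pc
Star 2: M = m − 5 log₁₀ d + 5 = 5.45 − 5·1.4306 + 5 = 3.297
ΔM = M_1 − M_2 = 1.327 − (3.297) = -1.970; smaller M is more luminous → Star 1.
L ratio = 10^(0.4 |ΔM|) = 10^0.788 = 6.136

Star 1 is more luminous, by a factor of 6.14.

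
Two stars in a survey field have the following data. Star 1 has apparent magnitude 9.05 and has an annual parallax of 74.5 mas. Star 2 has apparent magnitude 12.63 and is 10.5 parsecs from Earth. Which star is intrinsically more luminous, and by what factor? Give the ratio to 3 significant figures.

Star 1 is more luminous, by a factor of 44.2.

Star 1: p = 74.5 mas = 0.0745″ → d = 1/p = 13.42 pc
Star 1: M = m − 5 log₁₀ d + 5 = 9.05 − 5·1.1278 + 5 = 8.411
Star 2: M = m − 5 log₁₀ d + 5 = 12.63 − 5·1.0212 + 5 = 12.524
ΔM = M_1 − M_2 = 8.411 − (12.524) = -4.113; smaller M is more luminous → Star 1.
L ratio = 10^(0.4 |ΔM|) = 10^1.645 = 44.19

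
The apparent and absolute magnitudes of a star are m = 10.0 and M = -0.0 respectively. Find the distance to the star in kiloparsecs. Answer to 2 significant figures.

d ≈ 1.0 kpc

Distance modulus: m − M = 10.0 − (-0.0) = 10.000
m − M = 5 log₁₀ d − 5
log₁₀ d = (m − M)/5 + 1 = 3.0000
d = 10^3.0000 = 1000 pc
= 1.000 kpc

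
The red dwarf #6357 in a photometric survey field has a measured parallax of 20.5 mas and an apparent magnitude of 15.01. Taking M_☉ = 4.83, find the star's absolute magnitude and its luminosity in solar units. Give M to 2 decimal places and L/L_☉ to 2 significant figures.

d = 1/p = 1000/20.5 mas = 48.78 pc
M = m − 5 log₁₀ d + 5 = 15.01 − 5·1.6882 + 5 = 11.569
M − M_☉ = 11.569 − 4.83 = 6.739
L/L_☉ = 10^(−0.4 × 6.739) = 2.016×10^-3

M ≈ 11.57; L/L_☉ ≈ 2.0×10^-3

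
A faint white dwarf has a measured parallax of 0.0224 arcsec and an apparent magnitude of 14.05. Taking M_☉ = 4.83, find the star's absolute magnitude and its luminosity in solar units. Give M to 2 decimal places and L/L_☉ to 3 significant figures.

d = 1/p = 1/0.0224″ = 44.64 pc
M = m − 5 log₁₀ d + 5 = 14.05 − 5·1.6498 + 5 = 10.801
M − M_☉ = 10.801 − 4.83 = 5.971
L/L_☉ = 10^(−0.4 × 5.971) = 4.088×10^-3

M ≈ 10.80; L/L_☉ ≈ 4.09×10^-3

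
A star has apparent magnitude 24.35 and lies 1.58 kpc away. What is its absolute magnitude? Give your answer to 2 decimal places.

d = 1.58 kpc = 1580 pc
5 log₁₀(d/10 pc) = 5 log₁₀(1580) − 5 = 10.993
M = m − 5 log₁₀(d/10) = 24.35 − 10.993 = 13.357

M ≈ 13.36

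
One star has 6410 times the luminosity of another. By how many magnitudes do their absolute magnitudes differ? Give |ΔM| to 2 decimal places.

Pogson: ΔM = −2.5 log₁₀(ratio) = −2.5 log₁₀(6410) = −2.5 × 3.8069 = -9.517

|ΔM| ≈ 9.52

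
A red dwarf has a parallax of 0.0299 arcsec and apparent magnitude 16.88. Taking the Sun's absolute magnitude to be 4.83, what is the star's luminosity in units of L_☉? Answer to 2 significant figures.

L/L_☉ ≈ 1.7×10^-4

d = 1/p = 1/0.0299″ = 33.44 pc
M = m − 5 log₁₀ d + 5 = 16.88 − 5·1.5243 + 5 = 14.258
M − M_☉ = 14.258 − 4.83 = 9.428
L/L_☉ = 10^(−0.4 × 9.428) = 1.693×10^-4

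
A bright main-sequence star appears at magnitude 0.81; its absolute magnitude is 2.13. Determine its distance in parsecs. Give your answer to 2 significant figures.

Distance modulus: m − M = 0.81 − (2.13) = -1.320
m − M = 5 log₁₀ d − 5
log₁₀ d = (m − M)/5 + 1 = 0.7360
d = 10^0.7360 = 5.445 pc

d ≈ 5.4 pc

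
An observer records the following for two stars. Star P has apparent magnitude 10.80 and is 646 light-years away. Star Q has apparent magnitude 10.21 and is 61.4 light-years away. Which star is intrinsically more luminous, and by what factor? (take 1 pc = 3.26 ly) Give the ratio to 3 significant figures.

Star P: d = 646 ly / 3.26 = 198.2 pc
Star P: M = m − 5 log₁₀ d + 5 = 10.80 − 5·2.2970 + 5 = 4.315
Star Q: d = 61.4 ly / 3.26 = 18.83 pc
Star Q: M = m − 5 log₁₀ d + 5 = 10.21 − 5·1.2750 + 5 = 8.835
ΔM = M_P − M_Q = 4.315 − (8.835) = -4.520; smaller M is more luminous → Star P.
L ratio = 10^(0.4 |ΔM|) = 10^1.808 = 64.29

Star P is more luminous, by a factor of 64.3.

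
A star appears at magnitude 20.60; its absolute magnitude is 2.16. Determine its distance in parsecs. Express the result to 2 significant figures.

d ≈ 49000 pc

Distance modulus: m − M = 20.60 − (2.16) = 18.440
m − M = 5 log₁₀ d − 5
log₁₀ d = (m − M)/5 + 1 = 4.6880
d = 10^4.6880 = 48750 pc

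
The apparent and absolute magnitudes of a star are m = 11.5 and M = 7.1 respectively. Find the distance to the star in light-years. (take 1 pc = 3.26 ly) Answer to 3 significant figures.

d ≈ 247 ly

μ = m − M = 4.400
m − M = 5 log₁₀ d − 5
log₁₀ d = (m − M)/5 + 1 = 1.8800
d = 10^1.8800 = 75.86 pc
= 247.3 ly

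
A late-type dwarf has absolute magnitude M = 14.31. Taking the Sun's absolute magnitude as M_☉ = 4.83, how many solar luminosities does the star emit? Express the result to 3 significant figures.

M − M_☉ = 14.31 − 4.83 = 9.480
L/L_☉ = 10^(−0.4 (M − M_☉)) = 10^-3.792 = 1.614×10^-4

L/L_☉ ≈ 1.61×10^-4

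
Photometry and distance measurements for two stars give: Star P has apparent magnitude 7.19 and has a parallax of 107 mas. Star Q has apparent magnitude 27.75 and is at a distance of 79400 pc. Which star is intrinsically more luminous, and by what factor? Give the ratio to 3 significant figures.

Star P is more luminous, by a factor of 2.32.

Star P: p = 107 mas = 0.107″ → d = 1/p = 9.346 pc
Star P: M = m − 5 log₁₀ d + 5 = 7.19 − 5·0.9706 + 5 = 7.337
Star Q: M = m − 5 log₁₀ d + 5 = 27.75 − 5·4.8998 + 5 = 8.251
ΔM = M_P − M_Q = 7.337 − (8.251) = -0.914; smaller M is more luminous → Star P.
L ratio = 10^(0.4 |ΔM|) = 10^0.366 = 2.321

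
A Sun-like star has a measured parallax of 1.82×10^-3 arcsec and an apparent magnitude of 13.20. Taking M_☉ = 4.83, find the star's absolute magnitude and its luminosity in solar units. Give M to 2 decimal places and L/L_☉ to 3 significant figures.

M ≈ 4.50; L/L_☉ ≈ 1.35

d = 1/p = 1/1.82×10^-3″ = 549.5 pc
M = m − 5 log₁₀ d + 5 = 13.20 − 5·2.7399 + 5 = 4.500
M − M_☉ = 4.500 − 4.83 = -0.330
L/L_☉ = 10^(−0.4 × -0.330) = 1.355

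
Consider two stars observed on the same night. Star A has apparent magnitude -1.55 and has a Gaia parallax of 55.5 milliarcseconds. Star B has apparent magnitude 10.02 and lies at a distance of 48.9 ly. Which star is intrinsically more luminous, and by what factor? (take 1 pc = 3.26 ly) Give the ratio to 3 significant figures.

Star A is more luminous, by a factor of 61300.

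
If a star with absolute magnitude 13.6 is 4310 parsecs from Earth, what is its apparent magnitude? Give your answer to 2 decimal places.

m ≈ 26.77

m = M + 5 log₁₀ d − 5 = 13.6 + 5·3.6345 − 5 = 26.772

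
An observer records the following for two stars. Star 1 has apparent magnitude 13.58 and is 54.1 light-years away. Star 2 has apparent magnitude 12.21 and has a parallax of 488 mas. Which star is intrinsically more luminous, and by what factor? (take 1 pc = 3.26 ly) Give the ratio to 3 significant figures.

Star 1 is more luminous, by a factor of 18.6.

Star 1: d = 54.1 ly / 3.26 = 16.60 pc
Star 1: M = m − 5 log₁₀ d + 5 = 13.58 − 5·1.2200 + 5 = 12.480
Star 2: p = 488 mas = 0.488″ → d = 1/p = 2.049 pc
Star 2: M = m − 5 log₁₀ d + 5 = 12.21 − 5·0.3116 + 5 = 15.652
ΔM = M_1 − M_2 = 12.480 − (15.652) = -3.172; smaller M is more luminous → Star 1.
L ratio = 10^(0.4 |ΔM|) = 10^1.269 = 18.57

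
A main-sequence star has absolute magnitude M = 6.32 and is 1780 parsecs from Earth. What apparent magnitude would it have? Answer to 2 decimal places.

m = M + 5 log₁₀ d − 5 = 6.32 + 5·3.2504 − 5 = 17.572

m ≈ 17.57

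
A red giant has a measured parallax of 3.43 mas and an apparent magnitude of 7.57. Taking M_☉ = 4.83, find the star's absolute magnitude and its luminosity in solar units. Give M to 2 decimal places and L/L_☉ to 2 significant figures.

M ≈ 0.25; L/L_☉ ≈ 68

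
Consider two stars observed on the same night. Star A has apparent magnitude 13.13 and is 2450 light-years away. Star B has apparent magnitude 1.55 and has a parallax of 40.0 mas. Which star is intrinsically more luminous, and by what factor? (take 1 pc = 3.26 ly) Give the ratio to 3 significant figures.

Star B is more luminous, by a factor of 47.4.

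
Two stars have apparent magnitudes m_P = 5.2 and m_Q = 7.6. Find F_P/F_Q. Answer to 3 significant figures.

Δm = 5.2 − (7.6) = -2.4
Flux ratio = 10^(−0.4 Δm) = 10^(−0.4 × -2.4) = 10^0.960 = 9.120

F_P/F_Q ≈ 9.12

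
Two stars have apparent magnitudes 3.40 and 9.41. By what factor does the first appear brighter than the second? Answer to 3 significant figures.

254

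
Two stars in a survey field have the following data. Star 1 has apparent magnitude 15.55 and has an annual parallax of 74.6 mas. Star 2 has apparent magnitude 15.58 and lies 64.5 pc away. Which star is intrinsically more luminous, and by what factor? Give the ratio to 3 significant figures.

Star 1: p = 74.6 mas = 0.0746″ → d = 1/p = 13.40 pc
Star 1: M = m − 5 log₁₀ d + 5 = 15.55 − 5·1.1273 + 5 = 14.914
Star 2: M = m − 5 log₁₀ d + 5 = 15.58 − 5·1.8096 + 5 = 11.532
ΔM = M_1 − M_2 = 14.914 − (11.532) = 3.381; smaller M is more luminous → Star 2.
L ratio = 10^(0.4 |ΔM|) = 10^1.353 = 22.52

Star 2 is more luminous, by a factor of 22.5.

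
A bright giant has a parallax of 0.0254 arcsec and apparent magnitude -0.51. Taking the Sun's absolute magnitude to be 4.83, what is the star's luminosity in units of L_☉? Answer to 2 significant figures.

L/L_☉ ≈ 2100

d = 1/p = 1/0.0254″ = 39.37 pc
M = m − 5 log₁₀ d + 5 = -0.51 − 5·1.5952 + 5 = -3.486
M − M_☉ = -3.486 − 4.83 = -8.316
L/L_☉ = 10^(−0.4 × -8.316) = 2120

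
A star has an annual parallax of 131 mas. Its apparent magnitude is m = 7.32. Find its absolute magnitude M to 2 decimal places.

p = 131 mas = 0.131″ → d = 1/p = 7.634 pc
5 log₁₀(d/10 pc) = 5 log₁₀(7.634) − 5 = -0.586
M = m − 5 log₁₀(d/10) = 7.32 + 0.586 = 7.906

M ≈ 7.91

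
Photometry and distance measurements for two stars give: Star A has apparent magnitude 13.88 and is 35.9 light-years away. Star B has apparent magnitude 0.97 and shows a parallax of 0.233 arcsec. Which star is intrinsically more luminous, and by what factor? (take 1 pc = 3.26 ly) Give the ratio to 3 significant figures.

Star A: d = 35.9 ly / 3.26 = 11.01 pc
Star A: M = m − 5 log₁₀ d + 5 = 13.88 − 5·1.0419 + 5 = 13.671
Star B: d = 1/p = 1/0.233″ = 4.292 pc
Star B: M = m − 5 log₁₀ d + 5 = 0.97 − 5·0.6326 + 5 = 2.807
ΔM = M_A − M_B = 13.671 − (2.807) = 10.864; smaller M is more luminous → Star B.
L ratio = 10^(0.4 |ΔM|) = 10^4.346 = 22160

Star B is more luminous, by a factor of 22200.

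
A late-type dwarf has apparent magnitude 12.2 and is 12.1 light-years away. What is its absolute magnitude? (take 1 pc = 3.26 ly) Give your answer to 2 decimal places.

d = 12.1 ly / 3.26 = 3.712 pc
5 log₁₀(d/10 pc) = 5 log₁₀(3.712) − 5 = -2.152
M = m − 5 log₁₀(d/10) = 12.2 + 2.152 = 14.352

M ≈ 14.35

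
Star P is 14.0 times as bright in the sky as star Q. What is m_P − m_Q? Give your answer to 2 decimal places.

Pogson: Δm = −2.5 log₁₀(ratio) = −2.5 log₁₀(14.0) = −2.5 × 1.1461 = -2.865
Star P is brighter, so it has the smaller magnitude: the difference is negative.

m_P − m_Q ≈ -2.87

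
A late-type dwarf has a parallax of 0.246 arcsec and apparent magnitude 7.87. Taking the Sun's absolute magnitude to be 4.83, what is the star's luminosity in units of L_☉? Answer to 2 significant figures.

L/L_☉ ≈ 0.010

d = 1/p = 1/0.246″ = 4.065 pc
M = m − 5 log₁₀ d + 5 = 7.87 − 5·0.6091 + 5 = 9.825
M − M_☉ = 9.825 − 4.83 = 4.995
L/L_☉ = 10^(−0.4 × 4.995) = 0.01005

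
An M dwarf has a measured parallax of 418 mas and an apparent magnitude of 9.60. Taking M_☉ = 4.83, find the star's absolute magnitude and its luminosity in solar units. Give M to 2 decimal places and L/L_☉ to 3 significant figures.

M ≈ 12.71; L/L_☉ ≈ 7.07×10^-4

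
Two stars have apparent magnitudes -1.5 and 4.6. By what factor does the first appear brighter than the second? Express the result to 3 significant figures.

Magnitude difference = -6.1
Flux ratio = 10^(−0.4 Δm) = 10^(−0.4 × -6.1) = 10^2.440 = 275.4

275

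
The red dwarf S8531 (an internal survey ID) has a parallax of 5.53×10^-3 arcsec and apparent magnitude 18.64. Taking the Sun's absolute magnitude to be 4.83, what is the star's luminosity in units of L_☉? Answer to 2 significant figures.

L/L_☉ ≈ 9.8×10^-4

d = 1/p = 1/5.53×10^-3″ = 180.8 pc
M = m − 5 log₁₀ d + 5 = 18.64 − 5·2.2573 + 5 = 12.354
M − M_☉ = 12.354 − 4.83 = 7.524
L/L_☉ = 10^(−0.4 × 7.524) = 9.785×10^-4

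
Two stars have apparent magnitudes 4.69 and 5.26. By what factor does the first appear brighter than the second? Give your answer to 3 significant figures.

Magnitude difference = -0.57
Flux ratio = 10^(−0.4 Δm) = 10^(−0.4 × -0.57) = 10^0.228 = 1.690

1.69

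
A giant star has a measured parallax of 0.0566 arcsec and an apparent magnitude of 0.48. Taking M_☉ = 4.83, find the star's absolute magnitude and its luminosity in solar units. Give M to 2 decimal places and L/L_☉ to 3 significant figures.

d = 1/p = 1/0.0566″ = 17.67 pc
M = m − 5 log₁₀ d + 5 = 0.48 − 5·1.2472 + 5 = -0.756
M − M_☉ = -0.756 − 4.83 = -5.586
L/L_☉ = 10^(−0.4 × -5.586) = 171.5

M ≈ -0.76; L/L_☉ ≈ 172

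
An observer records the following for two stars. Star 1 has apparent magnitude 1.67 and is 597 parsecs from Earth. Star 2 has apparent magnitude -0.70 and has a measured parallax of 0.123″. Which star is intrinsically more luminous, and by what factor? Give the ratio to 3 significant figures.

Star 1: M = m − 5 log₁₀ d + 5 = 1.67 − 5·2.7760 + 5 = -7.210
Star 2: d = 1/p = 1/0.123″ = 8.130 pc
Star 2: M = m − 5 log₁₀ d + 5 = -0.70 − 5·0.9101 + 5 = -0.250
ΔM = M_1 − M_2 = -7.210 − (-0.250) = -6.959; smaller M is more luminous → Star 1.
L ratio = 10^(0.4 |ΔM|) = 10^2.784 = 607.8

Star 1 is more luminous, by a factor of 608.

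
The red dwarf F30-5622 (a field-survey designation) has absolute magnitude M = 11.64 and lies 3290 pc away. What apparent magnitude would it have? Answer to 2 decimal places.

m ≈ 24.23

m = M + 5 log₁₀ d − 5 = 11.64 + 5·3.5172 − 5 = 24.226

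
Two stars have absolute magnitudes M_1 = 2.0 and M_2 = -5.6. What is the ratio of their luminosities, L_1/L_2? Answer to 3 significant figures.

ΔM = M_1 − M_2 = 7.6
L_1/L_2 = 10^(−0.4 ΔM) = 10^-3.040 = 9.120×10^-4

L_1/L_2 ≈ 9.12×10^-4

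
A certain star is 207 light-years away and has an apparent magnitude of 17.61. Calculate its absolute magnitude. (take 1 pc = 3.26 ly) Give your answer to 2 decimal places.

d = 207 ly / 3.26 = 63.50 pc
5 log₁₀(d/10 pc) = 5 log₁₀(63.50) − 5 = 4.014
M = m − 5 log₁₀(d/10) = 17.61 − 4.014 = 13.596

M ≈ 13.60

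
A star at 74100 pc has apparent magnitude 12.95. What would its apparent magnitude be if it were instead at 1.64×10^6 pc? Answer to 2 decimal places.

m ≈ 19.68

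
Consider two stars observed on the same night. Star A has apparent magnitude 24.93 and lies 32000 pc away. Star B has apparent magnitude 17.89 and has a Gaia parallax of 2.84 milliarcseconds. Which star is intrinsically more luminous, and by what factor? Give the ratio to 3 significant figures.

Star A: M = m − 5 log₁₀ d + 5 = 24.93 − 5·4.5051 + 5 = 7.404
Star B: p = 2.84 mas = 2.84×10^-3″ → d = 1/p = 352.1 pc
Star B: M = m − 5 log₁₀ d + 5 = 17.89 − 5·2.5467 + 5 = 10.157
ΔM = M_A − M_B = 7.404 − (10.157) = -2.752; smaller M is more luminous → Star A.
L ratio = 10^(0.4 |ΔM|) = 10^1.101 = 12.62

Star A is more luminous, by a factor of 12.6.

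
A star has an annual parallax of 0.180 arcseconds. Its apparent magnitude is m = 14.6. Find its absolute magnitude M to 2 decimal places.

d = 1/p = 1/0.180″ = 5.556 pc
5 log₁₀(d/10 pc) = 5 log₁₀(5.556) − 5 = -1.276
M = m − 5 log₁₀(d/10) = 14.6 + 1.276 = 15.876

M ≈ 15.88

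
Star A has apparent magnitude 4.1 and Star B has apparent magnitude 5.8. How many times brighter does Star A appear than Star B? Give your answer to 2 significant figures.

4.8

Magnitude difference = -1.7
Flux ratio = 10^(−0.4 Δm) = 10^(−0.4 × -1.7) = 10^0.680 = 4.786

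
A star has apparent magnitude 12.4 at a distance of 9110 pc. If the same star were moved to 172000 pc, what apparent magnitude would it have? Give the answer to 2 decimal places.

m ≈ 18.78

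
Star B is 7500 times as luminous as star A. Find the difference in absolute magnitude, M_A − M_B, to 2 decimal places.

Pogson: ΔM = −2.5 log₁₀(ratio) = −2.5 log₁₀(7500) = −2.5 × 3.8751 = -9.688
Star B is brighter so has the smaller magnitude: M_A − M_B is positive.

M_A − M_B ≈ 9.69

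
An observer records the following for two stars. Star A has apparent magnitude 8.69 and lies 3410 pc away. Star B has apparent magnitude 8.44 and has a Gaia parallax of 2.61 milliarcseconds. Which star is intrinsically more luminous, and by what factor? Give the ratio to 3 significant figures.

Star A is more luminous, by a factor of 62.9.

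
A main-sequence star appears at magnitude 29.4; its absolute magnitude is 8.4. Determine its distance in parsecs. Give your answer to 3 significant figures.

d ≈ 158000 pc

μ = m − M = 21.000
m − M = 5 log₁₀ d − 5
log₁₀ d = (m − M)/5 + 1 = 5.2000
d = 10^5.2000 = 158500 pc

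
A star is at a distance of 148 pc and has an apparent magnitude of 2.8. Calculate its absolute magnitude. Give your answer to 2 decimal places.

M ≈ -3.05

5 log₁₀(d/10 pc) = 5 log₁₀(148.0) − 5 = 5.851
M = m − 5 log₁₀(d/10) = 2.8 − 5.851 = -3.051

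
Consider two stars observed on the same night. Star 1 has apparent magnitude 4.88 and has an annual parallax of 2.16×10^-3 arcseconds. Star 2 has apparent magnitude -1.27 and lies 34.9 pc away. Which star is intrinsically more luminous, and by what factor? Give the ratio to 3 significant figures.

Star 1: d = 1/p = 1/2.16×10^-3″ = 463.0 pc
Star 1: M = m − 5 log₁₀ d + 5 = 4.88 − 5·2.6655 + 5 = -3.448
Star 2: M = m − 5 log₁₀ d + 5 = -1.27 − 5·1.5428 + 5 = -3.984
ΔM = M_1 − M_2 = -3.448 − (-3.984) = 0.536; smaller M is more luminous → Star 2.
L ratio = 10^(0.4 |ΔM|) = 10^0.215 = 1.639

Star 2 is more luminous, by a factor of 1.64.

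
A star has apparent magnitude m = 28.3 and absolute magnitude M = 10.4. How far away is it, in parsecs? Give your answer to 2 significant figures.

d ≈ 38000 pc

Distance modulus: m − M = 28.3 − (10.4) = 17.900
m − M = 5 log₁₀ d − 5
log₁₀ d = (m − M)/5 + 1 = 4.5800
d = 10^4.5800 = 38020 pc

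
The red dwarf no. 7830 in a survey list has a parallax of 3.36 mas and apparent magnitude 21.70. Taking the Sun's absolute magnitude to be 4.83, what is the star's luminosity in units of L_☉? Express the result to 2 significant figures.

L/L_☉ ≈ 1.6×10^-4

d = 1/p = 1000/3.36 mas = 297.6 pc
M = m − 5 log₁₀ d + 5 = 21.70 − 5·2.4737 + 5 = 14.332
M − M_☉ = 14.332 − 4.83 = 9.502
L/L_☉ = 10^(−0.4 × 9.502) = 1.582×10^-4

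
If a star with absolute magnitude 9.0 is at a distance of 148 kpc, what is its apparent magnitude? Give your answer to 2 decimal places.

d = 148 kpc = 148000 pc
m = M + 5 log₁₀ d − 5 = 9.0 + 5·5.1703 − 5 = 29.851

m ≈ 29.85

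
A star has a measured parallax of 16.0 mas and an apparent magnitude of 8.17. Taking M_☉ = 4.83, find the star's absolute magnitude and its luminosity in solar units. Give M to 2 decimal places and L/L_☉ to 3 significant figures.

d = 1/p = 1000/16.0 mas = 62.50 pc
M = m − 5 log₁₀ d + 5 = 8.17 − 5·1.7959 + 5 = 4.191
M − M_☉ = 4.191 − 4.83 = -0.639
L/L_☉ = 10^(−0.4 × -0.639) = 1.802

M ≈ 4.19; L/L_☉ ≈ 1.80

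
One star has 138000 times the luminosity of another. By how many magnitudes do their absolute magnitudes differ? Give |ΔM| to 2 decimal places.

Pogson: ΔM = −2.5 log₁₀(ratio) = −2.5 log₁₀(138000) = −2.5 × 5.1399 = -12.850

|ΔM| ≈ 12.85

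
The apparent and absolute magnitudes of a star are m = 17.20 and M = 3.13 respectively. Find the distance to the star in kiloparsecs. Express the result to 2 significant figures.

d ≈ 6.5 kpc

μ = m − M = 14.070
m − M = 5 log₁₀ d − 5
log₁₀ d = (m − M)/5 + 1 = 3.8140
d = 10^3.8140 = 6516 pc
= 6.516 kpc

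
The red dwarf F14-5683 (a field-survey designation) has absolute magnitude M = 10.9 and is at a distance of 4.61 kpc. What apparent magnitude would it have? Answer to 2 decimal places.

m ≈ 24.22

d = 4.61 kpc = 4610 pc
m = M + 5 log₁₀ d − 5 = 10.9 + 5·3.6637 − 5 = 24.219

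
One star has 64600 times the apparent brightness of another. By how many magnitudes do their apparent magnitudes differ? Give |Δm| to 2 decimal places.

|Δm| ≈ 12.03

Pogson: Δm = −2.5 log₁₀(ratio) = −2.5 log₁₀(64600) = −2.5 × 4.8102 = -12.026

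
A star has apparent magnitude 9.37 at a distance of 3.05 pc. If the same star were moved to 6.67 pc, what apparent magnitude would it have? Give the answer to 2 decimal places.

Flux ∝ 1/d², so Δm = 5 log₁₀(d₂/d₁) = 5 log₁₀(6.67/3.05) = 1.699
m₂ = m₁ + Δm = 9.37 + (1.699) = 11.069

m ≈ 11.07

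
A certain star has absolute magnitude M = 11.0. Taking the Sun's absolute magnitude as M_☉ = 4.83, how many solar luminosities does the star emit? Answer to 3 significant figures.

L/L_☉ ≈ 3.40×10^-3

M − M_☉ = 11.0 − 4.83 = 6.170
L/L_☉ = 10^(−0.4 (M − M_☉)) = 10^-2.468 = 3.404×10^-3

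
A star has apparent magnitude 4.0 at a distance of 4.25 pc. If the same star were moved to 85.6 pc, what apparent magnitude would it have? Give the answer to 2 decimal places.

m ≈ 10.52

Flux ∝ 1/d², so Δm = 5 log₁₀(d₂/d₁) = 5 log₁₀(85.6/4.25) = 6.520
m₂ = m₁ + Δm = 4.0 + (6.520) = 10.520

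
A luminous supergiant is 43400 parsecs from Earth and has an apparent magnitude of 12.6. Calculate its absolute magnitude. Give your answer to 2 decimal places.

M ≈ -5.59

5 log₁₀(d/10 pc) = 5 log₁₀(43400) − 5 = 18.187
M = m − 5 log₁₀(d/10) = 12.6 − 18.187 = -5.587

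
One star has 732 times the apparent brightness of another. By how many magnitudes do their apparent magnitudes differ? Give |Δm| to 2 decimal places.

Pogson: Δm = −2.5 log₁₀(ratio) = −2.5 log₁₀(732) = −2.5 × 2.8645 = -7.161

|Δm| ≈ 7.16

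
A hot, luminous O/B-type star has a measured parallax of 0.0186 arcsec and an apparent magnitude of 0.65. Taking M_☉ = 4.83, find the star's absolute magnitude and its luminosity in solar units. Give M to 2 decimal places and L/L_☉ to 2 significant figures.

d = 1/p = 1/0.0186″ = 53.76 pc
M = m − 5 log₁₀ d + 5 = 0.65 − 5·1.7305 + 5 = -3.002
M − M_☉ = -3.002 − 4.83 = -7.832
L/L_☉ = 10^(−0.4 × -7.832) = 1358

M ≈ -3.00; L/L_☉ ≈ 1400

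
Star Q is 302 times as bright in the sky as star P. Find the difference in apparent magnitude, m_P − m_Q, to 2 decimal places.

m_P − m_Q ≈ 6.20

Pogson: Δm = −2.5 log₁₀(ratio) = −2.5 log₁₀(302) = −2.5 × 2.4800 = -6.200
Star Q is brighter so has the smaller magnitude: m_P − m_Q is positive.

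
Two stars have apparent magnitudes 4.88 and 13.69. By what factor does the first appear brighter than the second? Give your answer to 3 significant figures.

3340

Δm = 4.88 − (13.69) = -8.81
Flux ratio = 10^(−0.4 Δm) = 10^(−0.4 × -8.81) = 10^3.524 = 3342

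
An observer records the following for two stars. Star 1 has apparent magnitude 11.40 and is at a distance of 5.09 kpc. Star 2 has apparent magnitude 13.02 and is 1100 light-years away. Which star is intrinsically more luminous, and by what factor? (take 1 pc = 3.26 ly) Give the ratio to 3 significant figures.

Star 1 is more luminous, by a factor of 1010.

Star 1: d = 5.09 kpc = 5090 pc
Star 1: M = m − 5 log₁₀ d + 5 = 11.40 − 5·3.7067 + 5 = -2.134
Star 2: d = 1100 ly / 3.26 = 337.4 pc
Star 2: M = m − 5 log₁₀ d + 5 = 13.02 − 5·2.5282 + 5 = 5.379
ΔM = M_1 − M_2 = -2.134 − (5.379) = -7.513; smaller M is more luminous → Star 1.
L ratio = 10^(0.4 |ΔM|) = 10^3.005 = 1012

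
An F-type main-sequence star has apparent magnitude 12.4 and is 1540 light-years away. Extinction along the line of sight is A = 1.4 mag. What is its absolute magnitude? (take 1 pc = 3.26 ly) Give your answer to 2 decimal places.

M ≈ 2.63

d = 1540 ly / 3.26 = 472.4 pc
5 log₁₀(d/10 pc) = 5 log₁₀(472.4) − 5 = 8.372
M = m − 5 log₁₀(d/10) − A = 12.4 − 8.372 − 1.4 = 2.628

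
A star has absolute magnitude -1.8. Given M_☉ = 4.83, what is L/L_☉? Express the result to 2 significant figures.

M − M_☉ = -1.8 − 4.83 = -6.630
L/L_☉ = 10^(−0.4 (M − M_☉)) = 10^2.652 = 448.7

L/L_☉ ≈ 450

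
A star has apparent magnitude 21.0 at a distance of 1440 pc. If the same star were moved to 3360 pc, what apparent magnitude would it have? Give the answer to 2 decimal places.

Flux ∝ 1/d², so Δm = 5 log₁₀(d₂/d₁) = 5 log₁₀(3360/1440) = 1.840
m₂ = m₁ + Δm = 21.0 + (1.840) = 22.840

m ≈ 22.84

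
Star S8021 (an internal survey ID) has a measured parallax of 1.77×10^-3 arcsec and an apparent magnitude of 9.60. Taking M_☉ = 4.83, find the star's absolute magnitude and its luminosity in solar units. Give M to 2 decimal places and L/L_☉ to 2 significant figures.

d = 1/p = 1/1.77×10^-3″ = 565.0 pc
M = m − 5 log₁₀ d + 5 = 9.60 − 5·2.7520 + 5 = 0.840
M − M_☉ = 0.840 − 4.83 = -3.990
L/L_☉ = 10^(−0.4 × -3.990) = 39.45

M ≈ 0.84; L/L_☉ ≈ 39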